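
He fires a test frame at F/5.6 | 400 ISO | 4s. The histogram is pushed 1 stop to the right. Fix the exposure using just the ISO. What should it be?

ISO 200

Overexposed by 1 stop → need 1 stop darker.
ISO: 400 → 200.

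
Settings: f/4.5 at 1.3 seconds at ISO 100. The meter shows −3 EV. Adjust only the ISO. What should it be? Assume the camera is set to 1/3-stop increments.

Underexposed by 3 stops → need 3 stops brighter.
ISO: 100 → 125 → 160 → 200 → 250 → 320 → 400 → 500 → 640 → 800.

ISO 800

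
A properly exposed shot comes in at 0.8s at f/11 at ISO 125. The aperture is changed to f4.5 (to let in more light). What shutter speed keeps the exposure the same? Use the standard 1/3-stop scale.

1/8s

Aperture: f/11 → f/10 → f/9 → f/8 → f/7.1 → f/6.3 → f/5.6 → f/5 → f/4.5 — 2 2/3 stops opened up (brighter).
Need 2 2/3 stops darker from the shutter speed: 0.8 → 0.6 → 0.5 → 0.4 → 0.3 → 1/4 → 1/5 → 1/6 → 1/8.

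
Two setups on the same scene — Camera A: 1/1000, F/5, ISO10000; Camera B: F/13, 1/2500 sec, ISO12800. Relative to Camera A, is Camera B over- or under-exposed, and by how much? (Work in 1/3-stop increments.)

3 2/3 stops darker

Aperture: f/5 → f/5.6 → f/6.3 → f/7.1 → f/8 → f/9 → f/10 → f/11 → f/13 — 2 2/3 stops smaller aperture (darker).
Shutter speed: 1/1000 → 1/1250 → 1/1600 → 1/2000 → 1/2500 — 1 1/3 stops shorter (darker).
ISO: 10000 → 12800 — 1/3 stop raised (brighter).
Net: −2 2/3 −1 1/3 +1/3 = −3 2/3 stops.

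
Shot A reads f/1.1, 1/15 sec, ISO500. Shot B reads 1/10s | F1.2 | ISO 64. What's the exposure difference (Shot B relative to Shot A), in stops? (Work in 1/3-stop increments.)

2 2/3 stops darker

Aperture: f/1.1 → f/1.2 — 1/3 stop smaller aperture (darker).
Shutter speed: 1/15 → 1/13 → 1/10 — 2/3 stop slower (brighter).
ISO: 500 → 400 → 320 → 250 → 200 → 160 → 125 → 100 → 80 → 64 — 3 stops dropped (darker).
Net: −1/3 +2/3 −3 = −2 2/3 stops.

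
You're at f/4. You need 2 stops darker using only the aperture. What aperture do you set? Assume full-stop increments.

Aperture: f/4 → f/5.6 → f/8 — 2 stops stopped down (darker).

f/8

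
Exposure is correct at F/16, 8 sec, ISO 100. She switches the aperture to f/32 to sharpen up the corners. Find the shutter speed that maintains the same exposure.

30 s

Aperture: f/16 → f/22 → f/32 — 2 stops stopped down (darker).
Need 2 stops brighter from the shutter speed: 8 → 15 → 30.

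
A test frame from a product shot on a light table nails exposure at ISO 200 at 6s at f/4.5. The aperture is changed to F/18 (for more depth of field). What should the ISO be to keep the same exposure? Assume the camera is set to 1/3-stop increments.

Aperture: f/4.5 → f/5 → f/5.6 → f/6.3 → f/7.1 → f/8 → f/9 → f/10 → f/11 → f/13 → f/14 → f/16 → f/18 — 4 stops smaller aperture (darker).
Need 4 stops brighter from the ISO: 200 → 250 → 320 → 400 → 500 → 640 → 800 → 1000 → 1250 → 1600 → 2000 → 2500 → 3200.

ISO 3200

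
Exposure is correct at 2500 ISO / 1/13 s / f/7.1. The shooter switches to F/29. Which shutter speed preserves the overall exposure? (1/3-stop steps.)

1.3 s

Aperture: f/7.1 → f/8 → f/9 → f/10 → f/11 → f/13 → f/14 → f/16 → f/18 → f/20 → f/22 → f/25 → f/29 — 4 stops stopped down (darker).
Need 4 stops brighter from the shutter speed: 1/13 → 1/10 → 1/8 → 1/6 → 1/5 → 1/4 → 0.3 → 0.4 → 0.5 → 0.6 → 0.8 → 1 → 1.3.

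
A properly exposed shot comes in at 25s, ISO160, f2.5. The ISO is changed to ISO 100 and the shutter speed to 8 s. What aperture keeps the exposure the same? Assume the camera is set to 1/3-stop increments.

ISO: 160 → 125 → 100 — 2/3 stop lower (darker).
Shutter speed: 25 → 20 → 15 → 13 → 10 → 8 — 1 2/3 stops shorter (darker).
Net change so far: 2 1/3 stops darker. Offset with the aperture: f/2.5 → f/2.2 → f/2 → f/1.8 → f/1.6 → f/1.4 → f/1.2 → f/1.1.

f/1.1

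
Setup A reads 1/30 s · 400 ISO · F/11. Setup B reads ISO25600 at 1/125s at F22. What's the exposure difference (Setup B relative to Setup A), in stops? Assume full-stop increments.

Aperture: f/11 → f/16 → f/22 — 2 stops smaller aperture (darker).
Shutter speed: 1/30 → 1/60 → 1/125 — 2 stops faster (darker).
ISO: 400 → 800 → 1600 → 3200 → 6400 → 12800 → 25600 — 6 stops higher (brighter).
Net: −2 −2 +6 = +2 stops.

2 stops brighter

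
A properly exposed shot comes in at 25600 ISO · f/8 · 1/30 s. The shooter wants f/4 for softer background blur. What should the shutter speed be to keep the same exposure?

Aperture: f/8 → f/5.6 → f/4 — 2 stops opened up (brighter).
Need 2 stops darker from the shutter speed: 1/30 → 1/60 → 1/125.

1/125s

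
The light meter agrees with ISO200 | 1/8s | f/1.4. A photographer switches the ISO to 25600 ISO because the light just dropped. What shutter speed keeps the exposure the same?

1/1000s

ISO: 200 → 400 → 800 → 1600 → 3200 → 6400 → 12800 → 25600 — 7 stops higher (brighter).
Need 7 stops darker from the shutter speed: 1/8 → 1/15 → 1/30 → 1/60 → 1/125 → 1/250 → 1/500 → 1/1000.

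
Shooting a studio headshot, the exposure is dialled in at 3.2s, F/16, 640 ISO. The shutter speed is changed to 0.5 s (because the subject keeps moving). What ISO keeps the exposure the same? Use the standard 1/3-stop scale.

ISO 4000

Shutter speed: 3.2 → 2.5 → 2 → 1.6 → 1.3 → 1 → 0.8 → 0.6 → 0.5 — 2 2/3 stops faster (darker).
Need 2 2/3 stops brighter from the ISO: 640 → 800 → 1000 → 1250 → 1600 → 2000 → 2500 → 3200 → 4000.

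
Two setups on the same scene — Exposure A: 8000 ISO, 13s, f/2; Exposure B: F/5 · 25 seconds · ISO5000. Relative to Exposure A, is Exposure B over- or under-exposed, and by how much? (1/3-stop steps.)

Aperture: f/2 → f/2.2 → f/2.5 → f/2.8 → f/3.2 → f/3.5 → f/4 → f/4.5 → f/5 — 2 2/3 stops smaller aperture (darker).
Shutter speed: 13 → 15 → 20 → 25 — 1 stop slower (brighter).
ISO: 8000 → 6400 → 5000 — 2/3 stop dropped (darker).
Net: −2 2/3 +1 −2/3 = −2 1/3 stops.

2 1/3 stops darker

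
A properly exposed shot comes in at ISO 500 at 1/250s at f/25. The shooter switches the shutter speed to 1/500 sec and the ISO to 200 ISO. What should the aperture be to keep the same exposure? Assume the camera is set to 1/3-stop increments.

Shutter speed: 1/250 → 1/320 → 1/400 → 1/500 — 1 stop shorter (darker).
ISO: 500 → 400 → 320 → 250 → 200 — 1 1/3 stops dropped (darker).
Net change so far: 2 1/3 stops darker. Offset with the aperture: f/25 → f/22 → f/20 → f/18 → f/16 → f/14 → f/13 → f/11.

f/11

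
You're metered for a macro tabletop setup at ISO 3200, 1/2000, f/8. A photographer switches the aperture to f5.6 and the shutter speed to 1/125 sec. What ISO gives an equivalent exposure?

ISO 100

Aperture: f/8 → f/5.6 — 1 stop wider (brighter).
Shutter speed: 1/2000 → 1/1000 → 1/500 → 1/250 → 1/125 — 4 stops slower (brighter).
Net change so far: 5 stops brighter. Offset with the ISO: 3200 → 1600 → 800 → 400 → 200 → 100.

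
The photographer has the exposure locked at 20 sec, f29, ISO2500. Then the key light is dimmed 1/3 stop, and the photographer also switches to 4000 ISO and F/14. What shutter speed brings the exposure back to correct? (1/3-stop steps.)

Scene light: 1/3 stop darker.
ISO: 2500 → 3200 → 4000 — 2/3 stop higher (brighter).
Aperture: f/29 → f/25 → f/22 → f/20 → f/18 → f/16 → f/14 — 2 stops wider (brighter).
Net so far: 2 1/3 stops brighter. Shutter speed: 20 → 15 → 13 → 10 → 8 → 6 → 5 → 4.

4 s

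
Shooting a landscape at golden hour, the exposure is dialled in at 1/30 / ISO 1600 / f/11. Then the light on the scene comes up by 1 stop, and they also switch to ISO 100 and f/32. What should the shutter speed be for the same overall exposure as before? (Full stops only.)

Scene light: 1 stop brighter.
ISO: 1600 → 800 → 400 → 200 → 100 — 4 stops lower (darker).
Aperture: f/11 → f/16 → f/22 → f/32 — 3 stops smaller aperture (darker).
Net so far: 6 stops darker. Shutter speed: 1/30 → 1/15 → 1/8 → 1/4 → 1/2 → 1 → 2.

2 s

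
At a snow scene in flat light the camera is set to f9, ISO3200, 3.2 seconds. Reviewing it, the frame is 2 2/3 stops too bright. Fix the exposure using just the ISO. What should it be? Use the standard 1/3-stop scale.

ISO 500

Overexposed by 2 2/3 stops → need 2 2/3 stops darker.
ISO: 3200 → 2500 → 2000 → 1600 → 1250 → 1000 → 800 → 640 → 500.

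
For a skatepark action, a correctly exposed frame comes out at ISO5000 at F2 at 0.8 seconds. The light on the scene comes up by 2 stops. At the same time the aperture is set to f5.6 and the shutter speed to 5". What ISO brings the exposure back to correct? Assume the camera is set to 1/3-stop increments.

ISO 1600

Scene light: 2 stops brighter.
Aperture: f/2 → f/2.2 → f/2.5 → f/2.8 → f/3.2 → f/3.5 → f/4 → f/4.5 → f/5 → f/5.6 — 3 stops smaller aperture (darker).
Shutter speed: 0.8 → 1 → 1.3 → 1.6 → 2 → 2.5 → 3.2 → 4 → 5 — 2 2/3 stops longer (brighter).
Net so far: 1 2/3 stops brighter. ISO: 5000 → 4000 → 3200 → 2500 → 2000 → 1600.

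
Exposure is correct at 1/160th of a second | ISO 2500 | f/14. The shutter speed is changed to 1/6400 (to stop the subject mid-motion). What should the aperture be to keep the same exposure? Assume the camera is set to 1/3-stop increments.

f/2.2

Shutter speed: 1/160 → 1/200 → 1/250 → 1/320 → 1/400 → 1/500 → 1/640 → 1/800 → 1/1000 → 1/1250 → 1/1600 → 1/2000 → 1/2500 → 1/3200 → 1/4000 → 1/5000 → 1/6400 — 5 1/3 stops shorter (darker).
Need 5 1/3 stops brighter from the aperture: f/14 → f/13 → f/11 → f/10 → f/9 → f/8 → f/7.1 → f/6.3 → f/5.6 → f/5 → f/4.5 → f/4 → f/3.5 → f/3.2 → f/2.8 → f/2.5 → f/2.2.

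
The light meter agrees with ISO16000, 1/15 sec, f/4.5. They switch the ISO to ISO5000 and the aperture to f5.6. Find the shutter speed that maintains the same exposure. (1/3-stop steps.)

0.3 s

ISO: 16000 → 12800 → 10000 → 8000 → 6400 → 5000 — 1 2/3 stops dropped (darker).
Aperture: f/4.5 → f/5 → f/5.6 — 2/3 stop stopped down (darker).
Net change so far: 2 1/3 stops darker. Offset with the shutter speed: 1/15 → 1/13 → 1/10 → 1/8 → 1/6 → 1/5 → 1/4 → 0.3.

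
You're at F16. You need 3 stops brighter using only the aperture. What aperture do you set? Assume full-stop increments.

Aperture: f/16 → f/11 → f/8 → f/5.6 — 3 stops opened up (brighter).

f/5.6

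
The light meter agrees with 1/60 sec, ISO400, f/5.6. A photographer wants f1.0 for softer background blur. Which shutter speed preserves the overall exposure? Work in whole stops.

Aperture: f/5.6 → f/4 → f/2.8 → f/2 → f/1.4 → f/1.0 — 5 stops larger aperture (brighter).
Need 5 stops darker from the shutter speed: 1/60 → 1/125 → 1/250 → 1/500 → 1/1000 → 1/2000.

1/2000s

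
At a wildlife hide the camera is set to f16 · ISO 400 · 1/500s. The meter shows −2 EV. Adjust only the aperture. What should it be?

f/8

Underexposed by 2 stops → need 2 stops brighter.
Aperture: f/16 → f/11 → f/8.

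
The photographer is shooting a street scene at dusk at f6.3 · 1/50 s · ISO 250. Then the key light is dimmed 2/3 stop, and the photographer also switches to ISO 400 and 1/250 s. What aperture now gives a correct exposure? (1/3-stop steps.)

Scene light: 2/3 stop darker.
ISO: 250 → 320 → 400 — 2/3 stop raised (brighter).
Shutter speed: 1/50 → 1/60 → 1/80 → 1/100 → 1/125 → 1/160 → 1/200 → 1/250 — 2 1/3 stops shorter (darker).
Net so far: 2 1/3 stops darker. Aperture: f/6.3 → f/5.6 → f/5 → f/4.5 → f/4 → f/3.5 → f/3.2 → f/2.8.

f/2.8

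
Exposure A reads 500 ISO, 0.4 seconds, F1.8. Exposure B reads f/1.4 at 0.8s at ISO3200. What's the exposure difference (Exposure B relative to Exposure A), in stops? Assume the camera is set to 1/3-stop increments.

4 1/3 stops brighter

Aperture: f/1.8 → f/1.6 → f/1.4 — 2/3 stop opened up (brighter).
Shutter speed: 0.4 → 0.5 → 0.6 → 0.8 — 1 stop slower (brighter).
ISO: 500 → 640 → 800 → 1000 → 1250 → 1600 → 2000 → 2500 → 3200 — 2 2/3 stops raised (brighter).
Net: +2/3 +1 +2 2/3 = +4 1/3 stops.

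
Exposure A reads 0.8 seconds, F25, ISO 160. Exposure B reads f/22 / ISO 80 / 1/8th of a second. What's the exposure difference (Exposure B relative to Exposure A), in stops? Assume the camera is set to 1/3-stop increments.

3 1/3 stops darker

Aperture: f/25 → f/22 — 1/3 stop opened up (brighter).
Shutter speed: 0.8 → 0.6 → 0.5 → 0.4 → 0.3 → 1/4 → 1/5 → 1/6 → 1/8 — 2 2/3 stops shorter (darker).
ISO: 160 → 125 → 100 → 80 — 1 stop dropped (darker).
Net: +1/3 −2 2/3 −1 = −3 1/3 stops.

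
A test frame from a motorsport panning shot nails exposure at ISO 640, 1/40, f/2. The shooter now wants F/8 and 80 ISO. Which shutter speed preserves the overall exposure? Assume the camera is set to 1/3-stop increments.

Aperture: f/2 → f/2.2 → f/2.5 → f/2.8 → f/3.2 → f/3.5 → f/4 → f/4.5 → f/5 → f/5.6 → f/6.3 → f/7.1 → f/8 — 4 stops smaller aperture (darker).
ISO: 640 → 500 → 400 → 320 → 250 → 200 → 160 → 125 → 100 → 80 — 3 stops dropped (darker).
Net change so far: 7 stops darker. Offset with the shutter speed: 1/40 → 1/30 → 1/25 → 1/20 → 1/15 → 1/13 → 1/10 → 1/8 → 1/6 → 1/5 → 1/4 → 0.3 → 0.4 → 0.5 → 0.6 → 0.8 → 1 → 1.3 → 1.6 → 2 → 2.5 → 3.2.

3.2 s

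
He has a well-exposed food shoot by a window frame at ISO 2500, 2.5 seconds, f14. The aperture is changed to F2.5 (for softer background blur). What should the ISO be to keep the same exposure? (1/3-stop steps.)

Aperture: f/14 → f/13 → f/11 → f/10 → f/9 → f/8 → f/7.1 → f/6.3 → f/5.6 → f/5 → f/4.5 → f/4 → f/3.5 → f/3.2 → f/2.8 → f/2.5 — 5 stops wider (brighter).
Need 5 stops darker from the ISO: 2500 → 2000 → 1600 → 1250 → 1000 → 800 → 640 → 500 → 400 → 320 → 250 → 200 → 160 → 125 → 100 → 80.

ISO 80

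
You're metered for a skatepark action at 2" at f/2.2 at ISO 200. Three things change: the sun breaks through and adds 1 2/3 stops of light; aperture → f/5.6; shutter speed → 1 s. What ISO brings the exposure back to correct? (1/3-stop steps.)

ISO 800

Scene light: 1 2/3 stops brighter.
Aperture: f/2.2 → f/2.5 → f/2.8 → f/3.2 → f/3.5 → f/4 → f/4.5 → f/5 → f/5.6 — 2 2/3 stops stopped down (darker).
Shutter speed: 2 → 1.6 → 1.3 → 1 — 1 stop faster (darker).
Net so far: 2 stops darker. ISO: 200 → 250 → 320 → 400 → 500 → 640 → 800.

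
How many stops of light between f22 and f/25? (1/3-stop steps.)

1/3 stop

f/22 → f/25 — count the steps: 1 third-stops = 1/3 stop.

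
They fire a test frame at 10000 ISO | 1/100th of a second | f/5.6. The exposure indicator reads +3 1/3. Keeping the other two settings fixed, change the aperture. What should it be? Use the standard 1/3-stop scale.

Overexposed by 3 1/3 stops → need 3 1/3 stops darker.
Aperture: f/5.6 → f/6.3 → f/7.1 → f/8 → f/9 → f/10 → f/11 → f/13 → f/14 → f/16 → f/18.

f/18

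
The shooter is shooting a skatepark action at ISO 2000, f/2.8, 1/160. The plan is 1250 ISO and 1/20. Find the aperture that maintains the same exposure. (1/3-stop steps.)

f/6.3

ISO: 2000 → 1600 → 1250 — 2/3 stop lower (darker).
Shutter speed: 1/160 → 1/125 → 1/100 → 1/80 → 1/60 → 1/50 → 1/40 → 1/30 → 1/25 → 1/20 — 3 stops slower (brighter).
Net change so far: 2 1/3 stops brighter. Offset with the aperture: f/2.8 → f/3.2 → f/3.5 → f/4 → f/4.5 → f/5 → f/5.6 → f/6.3.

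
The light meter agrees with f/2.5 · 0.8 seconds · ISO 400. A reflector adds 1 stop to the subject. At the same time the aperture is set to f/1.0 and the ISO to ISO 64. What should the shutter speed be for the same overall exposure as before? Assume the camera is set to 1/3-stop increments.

Scene light: 1 stop brighter.
Aperture: f/2.5 → f/2.2 → f/2 → f/1.8 → f/1.6 → f/1.4 → f/1.2 → f/1.1 → f/1.0 — 2 2/3 stops opened up (brighter).
ISO: 400 → 320 → 250 → 200 → 160 → 125 → 100 → 80 → 64 — 2 2/3 stops lower (darker).
Net so far: 1 stop brighter. Shutter speed: 0.8 → 0.6 → 0.5 → 0.4.

0.4 s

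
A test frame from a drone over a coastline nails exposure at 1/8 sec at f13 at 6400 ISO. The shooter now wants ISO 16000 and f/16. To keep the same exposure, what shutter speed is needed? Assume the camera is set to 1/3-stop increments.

ISO: 6400 → 8000 → 10000 → 12800 → 16000 — 1 1/3 stops raised (brighter).
Aperture: f/13 → f/14 → f/16 — 2/3 stop stopped down (darker).
Net change so far: 2/3 stop brighter. Offset with the shutter speed: 1/8 → 1/10 → 1/13.

1/13s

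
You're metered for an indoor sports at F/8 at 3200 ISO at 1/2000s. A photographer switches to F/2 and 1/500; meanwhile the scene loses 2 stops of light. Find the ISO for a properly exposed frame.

ISO 200

Scene light: 2 stops darker.
Aperture: f/8 → f/5.6 → f/4 → f/2.8 → f/2 — 4 stops wider (brighter).
Shutter speed: 1/2000 → 1/1000 → 1/500 — 2 stops longer (brighter).
Net so far: 4 stops brighter. ISO: 3200 → 1600 → 800 → 400 → 200.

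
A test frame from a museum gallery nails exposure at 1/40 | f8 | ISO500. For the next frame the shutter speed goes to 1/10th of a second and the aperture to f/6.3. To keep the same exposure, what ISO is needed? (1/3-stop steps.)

ISO 80

Shutter speed: 1/40 → 1/30 → 1/25 → 1/20 → 1/15 → 1/13 → 1/10 — 2 stops slower (brighter).
Aperture: f/8 → f/7.1 → f/6.3 — 2/3 stop larger aperture (brighter).
Net change so far: 2 2/3 stops brighter. Offset with the ISO: 500 → 400 → 320 → 250 → 200 → 160 → 125 → 100 → 80.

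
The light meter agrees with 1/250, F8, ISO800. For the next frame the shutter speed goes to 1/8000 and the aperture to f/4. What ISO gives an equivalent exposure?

ISO 6400

Shutter speed: 1/250 → 1/500 → 1/1000 → 1/2000 → 1/4000 → 1/8000 — 5 stops faster (darker).
Aperture: f/8 → f/5.6 → f/4 — 2 stops wider (brighter).
Net change so far: 3 stops darker. Offset with the ISO: 800 → 1600 → 3200 → 6400.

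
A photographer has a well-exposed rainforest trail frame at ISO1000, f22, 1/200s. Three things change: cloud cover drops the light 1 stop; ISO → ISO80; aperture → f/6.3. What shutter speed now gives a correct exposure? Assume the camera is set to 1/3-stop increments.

Scene light: 1 stop darker.
ISO: 1000 → 800 → 640 → 500 → 400 → 320 → 250 → 200 → 160 → 125 → 100 → 80 — 3 2/3 stops dropped (darker).
Aperture: f/22 → f/20 → f/18 → f/16 → f/14 → f/13 → f/11 → f/10 → f/9 → f/8 → f/7.1 → f/6.3 — 3 2/3 stops opened up (brighter).
Net so far: 1 stop darker. Shutter speed: 1/200 → 1/160 → 1/125 → 1/100.

1/100s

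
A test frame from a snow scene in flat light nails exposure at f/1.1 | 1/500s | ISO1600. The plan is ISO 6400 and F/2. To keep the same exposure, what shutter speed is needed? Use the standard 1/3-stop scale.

1/640s

ISO: 1600 → 2000 → 2500 → 3200 → 4000 → 5000 → 6400 — 2 stops higher (brighter).
Aperture: f/1.1 → f/1.2 → f/1.4 → f/1.6 → f/1.8 → f/2 — 1 2/3 stops stopped down (darker).
Net change so far: 1/3 stop brighter. Offset with the shutter speed: 1/500 → 1/640.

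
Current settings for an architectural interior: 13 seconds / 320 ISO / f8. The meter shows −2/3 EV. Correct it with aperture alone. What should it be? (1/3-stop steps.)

Underexposed by 2/3 stop → need 2/3 stop brighter.
Aperture: f/8 → f/7.1 → f/6.3.

f/6.3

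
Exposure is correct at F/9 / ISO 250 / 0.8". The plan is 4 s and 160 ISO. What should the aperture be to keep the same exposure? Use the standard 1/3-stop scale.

Shutter speed: 0.8 → 1 → 1.3 → 1.6 → 2 → 2.5 → 3.2 → 4 — 2 1/3 stops longer (brighter).
ISO: 250 → 200 → 160 — 2/3 stop lower (darker).
Net change so far: 1 2/3 stops brighter. Offset with the aperture: f/9 → f/10 → f/11 → f/13 → f/14 → f/16.

f/16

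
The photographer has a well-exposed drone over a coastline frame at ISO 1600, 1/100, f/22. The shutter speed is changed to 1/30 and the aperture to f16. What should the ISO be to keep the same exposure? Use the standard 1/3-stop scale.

Shutter speed: 1/100 → 1/80 → 1/60 → 1/50 → 1/40 → 1/30 — 1 2/3 stops slower (brighter).
Aperture: f/22 → f/20 → f/18 → f/16 — 1 stop wider (brighter).
Net change so far: 2 2/3 stops brighter. Offset with the ISO: 1600 → 1250 → 1000 → 800 → 640 → 500 → 400 → 320 → 250.

ISO 250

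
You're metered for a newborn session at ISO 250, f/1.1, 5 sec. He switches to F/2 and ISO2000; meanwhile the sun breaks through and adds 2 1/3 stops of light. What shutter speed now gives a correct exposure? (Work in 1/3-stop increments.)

Scene light: 2 1/3 stops brighter.
Aperture: f/1.1 → f/1.2 → f/1.4 → f/1.6 → f/1.8 → f/2 — 1 2/3 stops stopped down (darker).
ISO: 250 → 320 → 400 → 500 → 640 → 800 → 1000 → 1250 → 1600 → 2000 — 3 stops higher (brighter).
Net so far: 3 2/3 stops brighter. Shutter speed: 5 → 4 → 3.2 → 2.5 → 2 → 1.6 → 1.3 → 1 → 0.8 → 0.6 → 0.5 → 0.4.

0.4 s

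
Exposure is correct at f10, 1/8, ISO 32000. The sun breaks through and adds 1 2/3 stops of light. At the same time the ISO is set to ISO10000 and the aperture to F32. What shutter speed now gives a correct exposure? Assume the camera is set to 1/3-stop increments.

Scene light: 1 2/3 stops brighter.
ISO: 32000 → 25600 → 20000 → 16000 → 12800 → 10000 — 1 2/3 stops lower (darker).
Aperture: f/10 → f/11 → f/13 → f/14 → f/16 → f/18 → f/20 → f/22 → f/25 → f/29 → f/32 — 3 1/3 stops narrower (darker).
Net so far: 3 1/3 stops darker. Shutter speed: 1/8 → 1/6 → 1/5 → 1/4 → 0.3 → 0.4 → 0.5 → 0.6 → 0.8 → 1 → 1.3.

1.3 s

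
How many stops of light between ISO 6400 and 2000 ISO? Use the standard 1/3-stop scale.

6400 → 5000 → 4000 → 3200 → 2500 → 2000 — count the steps: 5 third-stops = 1 2/3 stops.

1 2/3 stops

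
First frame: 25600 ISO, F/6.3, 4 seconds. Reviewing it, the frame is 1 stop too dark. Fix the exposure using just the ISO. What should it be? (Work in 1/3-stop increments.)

Underexposed by 1 stop → need 1 stop brighter.
ISO: 25600 → 32000 → 40000 → 51200.

ISO 51200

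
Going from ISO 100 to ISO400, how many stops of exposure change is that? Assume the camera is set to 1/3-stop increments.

2 stops

100 → 125 → 160 → 200 → 250 → 320 → 400 — count the steps: 6 third-stops = 2 stops.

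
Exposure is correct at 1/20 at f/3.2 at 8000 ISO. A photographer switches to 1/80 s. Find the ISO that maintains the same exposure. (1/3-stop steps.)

Shutter speed: 1/20 → 1/25 → 1/30 → 1/40 → 1/50 → 1/60 → 1/80 — 2 stops shorter (darker).
Need 2 stops brighter from the ISO: 8000 → 10000 → 12800 → 16000 → 20000 → 25600 → 32000.

ISO 32000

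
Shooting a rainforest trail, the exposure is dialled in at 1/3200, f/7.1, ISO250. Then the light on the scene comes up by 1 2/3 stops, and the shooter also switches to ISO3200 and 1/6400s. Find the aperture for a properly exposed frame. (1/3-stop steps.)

Scene light: 1 2/3 stops brighter.
ISO: 250 → 320 → 400 → 500 → 640 → 800 → 1000 → 1250 → 1600 → 2000 → 2500 → 3200 — 3 2/3 stops higher (brighter).
Shutter speed: 1/3200 → 1/4000 → 1/5000 → 1/6400 — 1 stop shorter (darker).
Net so far: 4 1/3 stops brighter. Aperture: f/7.1 → f/8 → f/9 → f/10 → f/11 → f/13 → f/14 → f/16 → f/18 → f/20 → f/22 → f/25 → f/29 → f/32.

f/32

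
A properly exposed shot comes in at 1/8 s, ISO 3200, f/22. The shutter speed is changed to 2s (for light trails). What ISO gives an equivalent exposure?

ISO 200

Shutter speed: 1/8 → 1/4 → 1/2 → 1 → 2 — 4 stops slower (brighter).
Need 4 stops darker from the ISO: 3200 → 1600 → 800 → 400 → 200.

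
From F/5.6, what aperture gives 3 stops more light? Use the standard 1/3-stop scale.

f/2

Aperture: f/5.6 → f/5 → f/4.5 → f/4 → f/3.5 → f/3.2 → f/2.8 → f/2.5 → f/2.2 → f/2 — 3 stops larger aperture (brighter).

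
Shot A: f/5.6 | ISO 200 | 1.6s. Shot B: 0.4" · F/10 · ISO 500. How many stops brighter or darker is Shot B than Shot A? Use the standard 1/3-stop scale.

2 1/3 stops darker

Aperture: f/5.6 → f/6.3 → f/7.1 → f/8 → f/9 → f/10 — 1 2/3 stops smaller aperture (darker).
Shutter speed: 1.6 → 1.3 → 1 → 0.8 → 0.6 → 0.5 → 0.4 — 2 stops faster (darker).
ISO: 200 → 250 → 320 → 400 → 500 — 1 1/3 stops raised (brighter).
Net: −1 2/3 −2 +1 1/3 = −2 1/3 stops.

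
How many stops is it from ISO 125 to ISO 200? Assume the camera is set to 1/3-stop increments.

125 → 160 → 200 — count the steps: 2 third-stops = 2/3 stop.

2/3 stop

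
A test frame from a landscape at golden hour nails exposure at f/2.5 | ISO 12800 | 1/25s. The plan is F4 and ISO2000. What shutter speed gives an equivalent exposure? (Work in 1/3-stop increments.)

0.6 s

Aperture: f/2.5 → f/2.8 → f/3.2 → f/3.5 → f/4 — 1 1/3 stops smaller aperture (darker).
ISO: 12800 → 10000 → 8000 → 6400 → 5000 → 4000 → 3200 → 2500 → 2000 — 2 2/3 stops dropped (darker).
Net change so far: 4 stops darker. Offset with the shutter speed: 1/25 → 1/20 → 1/15 → 1/13 → 1/10 → 1/8 → 1/6 → 1/5 → 1/4 → 0.3 → 0.4 → 0.5 → 0.6.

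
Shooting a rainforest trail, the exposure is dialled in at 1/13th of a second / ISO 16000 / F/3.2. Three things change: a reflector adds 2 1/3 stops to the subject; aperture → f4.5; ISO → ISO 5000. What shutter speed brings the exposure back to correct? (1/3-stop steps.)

1/10s

Scene light: 2 1/3 stops brighter.
Aperture: f/3.2 → f/3.5 → f/4 → f/4.5 — 1 stop smaller aperture (darker).
ISO: 16000 → 12800 → 10000 → 8000 → 6400 → 5000 — 1 2/3 stops lower (darker).
Net so far: 1/3 stop darker. Shutter speed: 1/13 → 1/10.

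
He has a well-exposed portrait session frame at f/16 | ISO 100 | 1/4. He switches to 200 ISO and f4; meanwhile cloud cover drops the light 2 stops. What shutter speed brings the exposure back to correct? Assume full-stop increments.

Scene light: 2 stops darker.
ISO: 100 → 200 — 1 stop raised (brighter).
Aperture: f/16 → f/11 → f/8 → f/5.6 → f/4 — 4 stops larger aperture (brighter).
Net so far: 3 stops brighter. Shutter speed: 1/4 → 1/8 → 1/15 → 1/30.

1/30s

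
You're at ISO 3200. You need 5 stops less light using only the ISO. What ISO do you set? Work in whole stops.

ISO: 3200 → 1600 → 800 → 400 → 200 → 100 — 5 stops lower (darker).

ISO 100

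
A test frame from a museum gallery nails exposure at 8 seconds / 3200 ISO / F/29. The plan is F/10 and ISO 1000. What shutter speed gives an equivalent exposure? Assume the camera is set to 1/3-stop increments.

3.2 s

Aperture: f/29 → f/25 → f/22 → f/20 → f/18 → f/16 → f/14 → f/13 → f/11 → f/10 — 3 stops wider (brighter).
ISO: 3200 → 2500 → 2000 → 1600 → 1250 → 1000 — 1 2/3 stops lower (darker).
Net change so far: 1 1/3 stops brighter. Offset with the shutter speed: 8 → 6 → 5 → 4 → 3.2.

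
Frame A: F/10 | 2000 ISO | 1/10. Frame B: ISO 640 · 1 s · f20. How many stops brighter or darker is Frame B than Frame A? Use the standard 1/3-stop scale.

Aperture: f/10 → f/11 → f/13 → f/14 → f/16 → f/18 → f/20 — 2 stops smaller aperture (darker).
Shutter speed: 1/10 → 1/8 → 1/6 → 1/5 → 1/4 → 0.3 → 0.4 → 0.5 → 0.6 → 0.8 → 1 — 3 1/3 stops longer (brighter).
ISO: 2000 → 1600 → 1250 → 1000 → 800 → 640 — 1 2/3 stops lower (darker).
Net: −2 +3 1/3 −1 2/3 = −1/3 stops.

1/3 stop darker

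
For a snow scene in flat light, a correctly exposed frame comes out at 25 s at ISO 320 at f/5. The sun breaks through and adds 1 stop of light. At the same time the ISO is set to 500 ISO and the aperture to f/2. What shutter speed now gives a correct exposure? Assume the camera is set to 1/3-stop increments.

1.3 s

Scene light: 1 stop brighter.
ISO: 320 → 400 → 500 — 2/3 stop raised (brighter).
Aperture: f/5 → f/4.5 → f/4 → f/3.5 → f/3.2 → f/2.8 → f/2.5 → f/2.2 → f/2 — 2 2/3 stops wider (brighter).
Net so far: 4 1/3 stops brighter. Shutter speed: 25 → 20 → 15 → 13 → 10 → 8 → 6 → 5 → 4 → 3.2 → 2.5 → 2 → 1.6 → 1.3.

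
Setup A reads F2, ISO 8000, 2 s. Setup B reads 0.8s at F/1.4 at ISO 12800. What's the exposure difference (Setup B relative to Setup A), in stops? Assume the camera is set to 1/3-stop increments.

Aperture: f/2 → f/1.8 → f/1.6 → f/1.4 — 1 stop wider (brighter).
Shutter speed: 2 → 1.6 → 1.3 → 1 → 0.8 — 1 1/3 stops shorter (darker).
ISO: 8000 → 10000 → 12800 — 2/3 stop raised (brighter).
Net: +1 −1 1/3 +2/3 = +1/3 stops.

1/3 stop brighter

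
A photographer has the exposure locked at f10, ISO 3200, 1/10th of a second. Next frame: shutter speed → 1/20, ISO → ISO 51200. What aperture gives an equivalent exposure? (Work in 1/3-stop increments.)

Shutter speed: 1/10 → 1/13 → 1/15 → 1/20 — 1 stop faster (darker).
ISO: 3200 → 4000 → 5000 → 6400 → 8000 → 10000 → 12800 → 16000 → 20000 → 25600 → 32000 → 40000 → 51200 — 4 stops higher (brighter).
Net change so far: 3 stops brighter. Offset with the aperture: f/10 → f/11 → f/13 → f/14 → f/16 → f/18 → f/20 → f/22 → f/25 → f/29.

f/29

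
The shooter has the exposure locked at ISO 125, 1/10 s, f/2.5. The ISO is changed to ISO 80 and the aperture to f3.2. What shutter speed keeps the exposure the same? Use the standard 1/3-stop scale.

1/4s

ISO: 125 → 100 → 80 — 2/3 stop lower (darker).
Aperture: f/2.5 → f/2.8 → f/3.2 — 2/3 stop narrower (darker).
Net change so far: 1 1/3 stops darker. Offset with the shutter speed: 1/10 → 1/8 → 1/6 → 1/5 → 1/4.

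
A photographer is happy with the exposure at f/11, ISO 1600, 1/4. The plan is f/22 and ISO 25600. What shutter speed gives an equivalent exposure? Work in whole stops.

1/15s

Aperture: f/11 → f/16 → f/22 — 2 stops narrower (darker).
ISO: 1600 → 3200 → 6400 → 12800 → 25600 — 4 stops higher (brighter).
Net change so far: 2 stops brighter. Offset with the shutter speed: 1/4 → 1/8 → 1/15.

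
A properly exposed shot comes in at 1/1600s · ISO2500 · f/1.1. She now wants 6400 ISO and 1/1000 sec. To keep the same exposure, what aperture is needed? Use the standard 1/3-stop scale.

f/2.2

ISO: 2500 → 3200 → 4000 → 5000 → 6400 — 1 1/3 stops raised (brighter).
Shutter speed: 1/1600 → 1/1250 → 1/1000 — 2/3 stop longer (brighter).
Net change so far: 2 stops brighter. Offset with the aperture: f/1.1 → f/1.2 → f/1.4 → f/1.6 → f/1.8 → f/2 → f/2.2.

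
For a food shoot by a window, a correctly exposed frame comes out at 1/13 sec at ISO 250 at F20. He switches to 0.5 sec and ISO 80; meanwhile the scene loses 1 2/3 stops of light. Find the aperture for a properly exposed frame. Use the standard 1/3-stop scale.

Scene light: 1 2/3 stops darker.
Shutter speed: 1/13 → 1/10 → 1/8 → 1/6 → 1/5 → 1/4 → 0.3 → 0.4 → 0.5 — 2 2/3 stops longer (brighter).
ISO: 250 → 200 → 160 → 125 → 100 → 80 — 1 2/3 stops lower (darker).
Net so far: 2/3 stop darker. Aperture: f/20 → f/18 → f/16.

f/16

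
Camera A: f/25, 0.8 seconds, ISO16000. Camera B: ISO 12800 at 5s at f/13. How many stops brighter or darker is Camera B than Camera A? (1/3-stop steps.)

4 1/3 stops brighter

Aperture: f/25 → f/22 → f/20 → f/18 → f/16 → f/14 → f/13 — 2 stops opened up (brighter).
Shutter speed: 0.8 → 1 → 1.3 → 1.6 → 2 → 2.5 → 3.2 → 4 → 5 — 2 2/3 stops longer (brighter).
ISO: 16000 → 12800 — 1/3 stop lower (darker).
Net: +2 +2 2/3 −1/3 = +4 1/3 stops.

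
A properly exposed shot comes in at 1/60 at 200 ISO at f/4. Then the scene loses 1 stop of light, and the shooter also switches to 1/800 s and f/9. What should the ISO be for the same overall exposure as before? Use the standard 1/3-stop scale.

ISO 25600

Scene light: 1 stop darker.
Shutter speed: 1/60 → 1/80 → 1/100 → 1/125 → 1/160 → 1/200 → 1/250 → 1/320 → 1/400 → 1/500 → 1/640 → 1/800 — 3 2/3 stops shorter (darker).
Aperture: f/4 → f/4.5 → f/5 → f/5.6 → f/6.3 → f/7.1 → f/8 → f/9 — 2 1/3 stops smaller aperture (darker).
Net so far: 7 stops darker. ISO: 200 → 250 → 320 → 400 → 500 → 640 → 800 → 1000 → 1250 → 1600 → 2000 → 2500 → 3200 → 4000 → 5000 → 6400 → 8000 → 10000 → 12800 → 16000 → 20000 → 25600.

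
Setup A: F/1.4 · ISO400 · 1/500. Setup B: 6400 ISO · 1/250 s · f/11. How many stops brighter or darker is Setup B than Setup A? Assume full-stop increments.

Aperture: f/1.4 → f/2 → f/2.8 → f/4 → f/5.6 → f/8 → f/11 — 6 stops stopped down (darker).
Shutter speed: 1/500 → 1/250 — 1 stop longer (brighter).
ISO: 400 → 800 → 1600 → 3200 → 6400 — 4 stops higher (brighter).
Net: −6 +1 +4 = −1 stop.

1 stop darker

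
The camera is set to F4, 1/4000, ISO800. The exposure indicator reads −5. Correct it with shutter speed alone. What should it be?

Underexposed by 5 stops → need 5 stops brighter.
Shutter speed: 1/4000 → 1/2000 → 1/1000 → 1/500 → 1/250 → 1/125.

1/125s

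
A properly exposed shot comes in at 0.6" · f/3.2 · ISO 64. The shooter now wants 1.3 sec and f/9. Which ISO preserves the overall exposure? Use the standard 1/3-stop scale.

ISO 250

Shutter speed: 0.6 → 0.8 → 1 → 1.3 — 1 stop longer (brighter).
Aperture: f/3.2 → f/3.5 → f/4 → f/4.5 → f/5 → f/5.6 → f/6.3 → f/7.1 → f/8 → f/9 — 3 stops narrower (darker).
Net change so far: 2 stops darker. Offset with the ISO: 64 → 80 → 100 → 125 → 160 → 200 → 250.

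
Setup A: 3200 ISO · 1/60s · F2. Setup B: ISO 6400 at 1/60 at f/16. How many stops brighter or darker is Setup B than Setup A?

Aperture: f/2 → f/2.8 → f/4 → f/5.6 → f/8 → f/11 → f/16 — 6 stops stopped down (darker).
Shutter speed: unchanged.
ISO: 3200 → 6400 — 1 stop raised (brighter).
Net: −6 +1 = −5 stops.

5 stops darker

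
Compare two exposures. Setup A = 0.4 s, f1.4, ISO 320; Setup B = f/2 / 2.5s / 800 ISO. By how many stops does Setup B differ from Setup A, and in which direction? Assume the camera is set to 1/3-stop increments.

3 stops brighter

Aperture: f/1.4 → f/1.6 → f/1.8 → f/2 — 1 stop stopped down (darker).
Shutter speed: 0.4 → 0.5 → 0.6 → 0.8 → 1 → 1.3 → 1.6 → 2 → 2.5 — 2 2/3 stops slower (brighter).
ISO: 320 → 400 → 500 → 640 → 800 — 1 1/3 stops raised (brighter).
Net: −1 +2 2/3 +1 1/3 = +3 stops.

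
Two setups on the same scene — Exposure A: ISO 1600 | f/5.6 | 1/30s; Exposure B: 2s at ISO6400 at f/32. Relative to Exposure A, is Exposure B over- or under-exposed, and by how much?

3 stops brighter

Aperture: f/5.6 → f/8 → f/11 → f/16 → f/22 → f/32 — 5 stops narrower (darker).
Shutter speed: 1/30 → 1/15 → 1/8 → 1/4 → 1/2 → 1 → 2 — 6 stops longer (brighter).
ISO: 1600 → 3200 → 6400 — 2 stops higher (brighter).
Net: −5 +6 +2 = +3 stops.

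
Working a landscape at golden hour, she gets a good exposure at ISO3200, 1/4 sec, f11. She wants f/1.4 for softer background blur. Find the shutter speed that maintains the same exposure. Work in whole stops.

Aperture: f/11 → f/8 → f/5.6 → f/4 → f/2.8 → f/2 → f/1.4 — 6 stops opened up (brighter).
Need 6 stops darker from the shutter speed: 1/4 → 1/8 → 1/15 → 1/30 → 1/60 → 1/125 → 1/250.

1/250s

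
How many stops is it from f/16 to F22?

1 stop

f/16 → f/22 — count the steps: 1 stop.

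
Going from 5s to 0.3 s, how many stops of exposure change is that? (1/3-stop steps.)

5 → 4 → 3.2 → 2.5 → 2 → 1.6 → 1.3 → 1 → 0.8 → 0.6 → 0.5 → 0.4 → 0.3 — count the steps: 12 third-stops = 4 stops.

4 stops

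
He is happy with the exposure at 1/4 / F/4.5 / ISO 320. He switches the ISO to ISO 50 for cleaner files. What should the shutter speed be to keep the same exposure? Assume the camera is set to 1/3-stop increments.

1.6 s

ISO: 320 → 250 → 200 → 160 → 125 → 100 → 80 → 64 → 50 — 2 2/3 stops lower (darker).
Need 2 2/3 stops brighter from the shutter speed: 1/4 → 0.3 → 0.4 → 0.5 → 0.6 → 0.8 → 1 → 1.3 → 1.6.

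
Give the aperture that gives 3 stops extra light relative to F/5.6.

Aperture: f/5.6 → f/4 → f/2.8 → f/2 — 3 stops larger aperture (brighter).

f/2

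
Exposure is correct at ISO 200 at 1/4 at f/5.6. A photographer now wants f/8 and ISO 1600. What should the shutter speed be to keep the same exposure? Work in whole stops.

Aperture: f/5.6 → f/8 — 1 stop stopped down (darker).
ISO: 200 → 400 → 800 → 1600 — 3 stops higher (brighter).
Net change so far: 2 stops brighter. Offset with the shutter speed: 1/4 → 1/8 → 1/15.

1/15s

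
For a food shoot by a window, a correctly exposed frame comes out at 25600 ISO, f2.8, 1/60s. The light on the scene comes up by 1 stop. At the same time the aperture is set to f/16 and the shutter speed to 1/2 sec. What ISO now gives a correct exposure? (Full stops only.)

ISO 12800

Scene light: 1 stop brighter.
Aperture: f/2.8 → f/4 → f/5.6 → f/8 → f/11 → f/16 — 5 stops stopped down (darker).
Shutter speed: 1/60 → 1/30 → 1/15 → 1/8 → 1/4 → 1/2 — 5 stops longer (brighter).
Net so far: 1 stop brighter. ISO: 25600 → 12800.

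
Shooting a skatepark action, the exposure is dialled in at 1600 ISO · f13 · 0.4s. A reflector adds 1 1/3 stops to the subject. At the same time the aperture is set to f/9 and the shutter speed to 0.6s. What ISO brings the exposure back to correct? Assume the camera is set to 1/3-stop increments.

Scene light: 1 1/3 stops brighter.
Aperture: f/13 → f/11 → f/10 → f/9 — 1 stop larger aperture (brighter).
Shutter speed: 0.4 → 0.5 → 0.6 — 2/3 stop slower (brighter).
Net so far: 3 stops brighter. ISO: 1600 → 1250 → 1000 → 800 → 640 → 500 → 400 → 320 → 250 → 200.

ISO 200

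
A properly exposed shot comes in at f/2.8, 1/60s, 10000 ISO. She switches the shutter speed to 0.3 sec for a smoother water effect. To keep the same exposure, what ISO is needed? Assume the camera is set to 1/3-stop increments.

Shutter speed: 1/60 → 1/50 → 1/40 → 1/30 → 1/25 → 1/20 → 1/15 → 1/13 → 1/10 → 1/8 → 1/6 → 1/5 → 1/4 → 0.3 — 4 1/3 stops longer (brighter).
Need 4 1/3 stops darker from the ISO: 10000 → 8000 → 6400 → 5000 → 4000 → 3200 → 2500 → 2000 → 1600 → 1250 → 1000 → 800 → 640 → 500.

ISO 500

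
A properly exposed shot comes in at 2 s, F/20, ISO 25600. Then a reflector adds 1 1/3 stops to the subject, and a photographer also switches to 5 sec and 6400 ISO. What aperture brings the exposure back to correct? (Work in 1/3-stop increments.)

Scene light: 1 1/3 stops brighter.
Shutter speed: 2 → 2.5 → 3.2 → 4 → 5 — 1 1/3 stops slower (brighter).
ISO: 25600 → 20000 → 16000 → 12800 → 10000 → 8000 → 6400 — 2 stops lower (darker).
Net so far: 2/3 stop brighter. Aperture: f/20 → f/22 → f/25.

f/25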